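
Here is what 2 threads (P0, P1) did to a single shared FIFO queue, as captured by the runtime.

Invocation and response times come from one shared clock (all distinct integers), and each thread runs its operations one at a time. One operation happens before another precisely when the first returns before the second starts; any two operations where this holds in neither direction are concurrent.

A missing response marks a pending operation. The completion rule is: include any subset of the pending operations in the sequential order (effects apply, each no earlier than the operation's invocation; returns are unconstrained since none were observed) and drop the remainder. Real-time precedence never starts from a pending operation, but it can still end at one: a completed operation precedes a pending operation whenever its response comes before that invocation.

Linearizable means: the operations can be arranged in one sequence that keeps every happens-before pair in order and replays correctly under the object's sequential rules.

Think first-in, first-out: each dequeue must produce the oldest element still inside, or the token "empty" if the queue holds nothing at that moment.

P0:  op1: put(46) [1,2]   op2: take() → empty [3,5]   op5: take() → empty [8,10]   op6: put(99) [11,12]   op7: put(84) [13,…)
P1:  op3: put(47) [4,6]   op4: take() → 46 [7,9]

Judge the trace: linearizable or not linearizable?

not linearizable

through event 4 a valid linearization exists; event 5 (op2 responding at time 5) ends that
one real-time candidate order over the 2 completed operations — the FIFO queue replay rejects it
including or dropping the 1 pending operation (op3) in any combination fails
one such order, op1, op2 (pending dropped), breaks at step 2 where op2 take() → empty is illegal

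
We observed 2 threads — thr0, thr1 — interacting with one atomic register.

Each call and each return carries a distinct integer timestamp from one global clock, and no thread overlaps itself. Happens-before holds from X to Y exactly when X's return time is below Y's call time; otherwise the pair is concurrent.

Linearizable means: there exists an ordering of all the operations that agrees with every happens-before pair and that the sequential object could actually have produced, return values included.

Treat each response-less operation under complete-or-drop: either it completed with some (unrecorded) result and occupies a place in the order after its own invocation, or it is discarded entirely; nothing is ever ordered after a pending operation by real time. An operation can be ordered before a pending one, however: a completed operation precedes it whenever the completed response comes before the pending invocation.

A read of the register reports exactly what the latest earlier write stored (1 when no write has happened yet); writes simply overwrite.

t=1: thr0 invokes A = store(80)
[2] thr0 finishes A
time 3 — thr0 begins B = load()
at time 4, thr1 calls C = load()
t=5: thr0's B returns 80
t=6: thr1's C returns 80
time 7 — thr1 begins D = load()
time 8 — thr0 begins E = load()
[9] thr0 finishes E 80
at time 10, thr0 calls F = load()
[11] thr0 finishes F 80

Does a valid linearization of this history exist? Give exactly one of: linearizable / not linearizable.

linearizable

one valid linearization: A, B, C, D, E, F
step 1: A store(80) — value 80
step 2: B load() → 80 — value 80
step 3: C load() → 80 — value 80
step 4: D load() (pending, included) — value 80
step 5: E load() → 80 — value 80
step 6: F load() → 80 — value 80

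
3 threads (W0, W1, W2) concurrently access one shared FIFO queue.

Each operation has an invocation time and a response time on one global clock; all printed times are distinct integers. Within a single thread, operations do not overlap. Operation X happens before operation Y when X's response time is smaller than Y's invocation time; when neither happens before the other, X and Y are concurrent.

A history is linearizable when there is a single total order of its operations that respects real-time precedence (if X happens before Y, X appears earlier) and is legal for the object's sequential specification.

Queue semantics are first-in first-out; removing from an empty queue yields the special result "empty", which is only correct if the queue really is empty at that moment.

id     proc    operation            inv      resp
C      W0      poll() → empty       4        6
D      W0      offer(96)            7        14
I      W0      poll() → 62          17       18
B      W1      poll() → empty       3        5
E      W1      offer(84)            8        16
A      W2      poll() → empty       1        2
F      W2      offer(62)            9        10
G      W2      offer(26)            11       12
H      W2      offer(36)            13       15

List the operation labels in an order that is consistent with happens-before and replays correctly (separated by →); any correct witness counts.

A → B → C → F → D → E → G → H → I

after step 1 (A poll() → empty): queue <>
after step 2 (B poll() → empty): queue <>
after step 3 (C poll() → empty): queue <>
after step 4 (F offer(62)): queue <62>
after step 5 (D offer(96)): queue <62,96>
after step 6 (E offer(84)): queue <62,96,84>
after step 7 (G offer(26)): queue <62,96,84,26>
after step 8 (H offer(36)): queue <62,96,84,26,36>
after step 9 (I poll() → 62): queue <96,84,26,36>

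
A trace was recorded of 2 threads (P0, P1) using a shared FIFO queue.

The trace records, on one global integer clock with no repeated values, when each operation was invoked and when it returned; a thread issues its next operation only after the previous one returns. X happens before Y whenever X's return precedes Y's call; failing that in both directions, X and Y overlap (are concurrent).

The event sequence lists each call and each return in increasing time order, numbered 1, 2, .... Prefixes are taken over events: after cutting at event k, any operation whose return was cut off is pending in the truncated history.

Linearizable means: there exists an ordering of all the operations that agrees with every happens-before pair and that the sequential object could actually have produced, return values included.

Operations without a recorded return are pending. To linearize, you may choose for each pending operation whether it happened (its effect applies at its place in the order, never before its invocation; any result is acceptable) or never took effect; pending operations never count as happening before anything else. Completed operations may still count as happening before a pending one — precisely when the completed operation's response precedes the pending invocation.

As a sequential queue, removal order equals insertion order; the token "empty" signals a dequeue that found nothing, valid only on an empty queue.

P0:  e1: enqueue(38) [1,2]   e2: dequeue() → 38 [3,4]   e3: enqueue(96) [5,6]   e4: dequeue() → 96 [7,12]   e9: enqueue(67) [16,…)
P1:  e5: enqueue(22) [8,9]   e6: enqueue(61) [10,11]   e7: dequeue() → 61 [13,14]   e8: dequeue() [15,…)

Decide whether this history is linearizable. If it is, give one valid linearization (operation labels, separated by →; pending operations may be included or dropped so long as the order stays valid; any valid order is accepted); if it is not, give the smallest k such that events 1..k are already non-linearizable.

not linearizable — minimal violating prefix: 14 events

prefix check: 1..13 passes, 1..14 fails once e7's time-14 response joins
the 7 completed operations admit 3 real-time orders; each fails the FIFO queue replay
one such order, e1, e2, e3, e4, e5, e6, e7, breaks at step 7 where e7 dequeue() → 61 is illegal
one such order, e1, e2, e3, e5, e4, e6, e7, breaks at step 7 where e7 dequeue() → 61 is illegal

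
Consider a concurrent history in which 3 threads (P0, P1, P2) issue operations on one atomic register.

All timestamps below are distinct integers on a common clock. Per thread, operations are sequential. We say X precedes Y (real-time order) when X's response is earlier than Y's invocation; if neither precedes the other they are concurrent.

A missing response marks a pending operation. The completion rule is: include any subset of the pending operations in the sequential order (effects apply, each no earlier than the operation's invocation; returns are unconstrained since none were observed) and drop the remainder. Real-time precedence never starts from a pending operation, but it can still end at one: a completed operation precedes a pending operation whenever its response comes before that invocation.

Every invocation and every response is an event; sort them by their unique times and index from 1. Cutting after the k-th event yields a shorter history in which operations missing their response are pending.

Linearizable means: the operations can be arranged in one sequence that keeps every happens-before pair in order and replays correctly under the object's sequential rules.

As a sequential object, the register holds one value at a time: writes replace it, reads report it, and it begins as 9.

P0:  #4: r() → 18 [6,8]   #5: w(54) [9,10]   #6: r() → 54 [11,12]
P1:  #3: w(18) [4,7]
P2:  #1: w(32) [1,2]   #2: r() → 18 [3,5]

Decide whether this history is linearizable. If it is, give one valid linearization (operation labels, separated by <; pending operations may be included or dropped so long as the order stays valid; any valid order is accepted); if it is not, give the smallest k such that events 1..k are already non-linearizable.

1. #1 w(32), leaving value 32
2. #3 w(18), leaving value 18
3. #2 r() → 18, leaving value 18
4. #4 r() → 18, leaving value 18
5. #5 w(54), leaving value 54
6. #6 r() → 54, leaving value 54

linearizable — witness: #1 < #3 < #2 < #4 < #5 < #6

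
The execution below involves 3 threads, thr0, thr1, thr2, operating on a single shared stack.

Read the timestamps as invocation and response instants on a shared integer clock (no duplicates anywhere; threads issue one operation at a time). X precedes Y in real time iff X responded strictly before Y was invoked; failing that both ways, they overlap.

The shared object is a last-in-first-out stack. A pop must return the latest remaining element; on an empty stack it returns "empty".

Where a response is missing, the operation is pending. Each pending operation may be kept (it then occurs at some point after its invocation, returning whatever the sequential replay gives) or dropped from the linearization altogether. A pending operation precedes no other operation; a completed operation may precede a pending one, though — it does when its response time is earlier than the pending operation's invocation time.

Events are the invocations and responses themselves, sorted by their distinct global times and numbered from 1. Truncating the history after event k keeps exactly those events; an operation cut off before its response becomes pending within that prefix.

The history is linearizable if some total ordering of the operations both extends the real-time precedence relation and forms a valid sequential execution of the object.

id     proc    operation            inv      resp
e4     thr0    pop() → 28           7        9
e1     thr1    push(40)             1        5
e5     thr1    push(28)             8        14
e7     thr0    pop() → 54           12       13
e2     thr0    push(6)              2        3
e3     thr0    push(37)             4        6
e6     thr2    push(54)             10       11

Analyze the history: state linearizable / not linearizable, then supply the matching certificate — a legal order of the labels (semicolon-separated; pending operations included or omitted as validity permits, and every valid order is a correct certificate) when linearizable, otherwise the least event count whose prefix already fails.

linearizable — witness: e1; e2; e3; e5; e4; e6; e7

step 1: e1 push(40) — stack <40>
step 2: e2 push(6) — stack <40,6>
step 3: e3 push(37) — stack <40,6,37>
step 4: e5 push(28) — stack <40,6,37,28>
step 5: e4 pop() → 28 — stack <40,6,37>
step 6: e6 push(54) — stack <40,6,37,54>
step 7: e7 pop() → 54 — stack <40,6,37>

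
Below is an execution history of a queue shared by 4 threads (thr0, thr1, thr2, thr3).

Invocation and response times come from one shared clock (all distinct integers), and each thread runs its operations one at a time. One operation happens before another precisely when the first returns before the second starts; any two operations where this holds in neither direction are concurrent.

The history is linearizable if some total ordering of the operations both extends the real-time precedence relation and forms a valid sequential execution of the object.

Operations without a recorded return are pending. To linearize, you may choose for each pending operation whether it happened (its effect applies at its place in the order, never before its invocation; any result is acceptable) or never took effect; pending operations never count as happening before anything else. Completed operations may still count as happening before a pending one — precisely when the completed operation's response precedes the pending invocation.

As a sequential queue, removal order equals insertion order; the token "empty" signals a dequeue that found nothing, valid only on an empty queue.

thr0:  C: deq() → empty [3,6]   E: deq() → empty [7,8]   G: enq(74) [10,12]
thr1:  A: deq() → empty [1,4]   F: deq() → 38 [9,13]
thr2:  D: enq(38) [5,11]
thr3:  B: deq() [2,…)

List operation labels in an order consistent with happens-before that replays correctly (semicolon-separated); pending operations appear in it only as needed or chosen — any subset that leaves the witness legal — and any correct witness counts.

step 1: A deq() → empty — queue <>
step 2: B deq() (pending, included) — queue <>
step 3: C deq() → empty — queue <>
step 4: E deq() → empty — queue <>
step 5: D enq(38) — queue <38>
step 6: F deq() → 38 — queue <>
step 7: G enq(74) — queue <74>

A; B; C; E; D; F; G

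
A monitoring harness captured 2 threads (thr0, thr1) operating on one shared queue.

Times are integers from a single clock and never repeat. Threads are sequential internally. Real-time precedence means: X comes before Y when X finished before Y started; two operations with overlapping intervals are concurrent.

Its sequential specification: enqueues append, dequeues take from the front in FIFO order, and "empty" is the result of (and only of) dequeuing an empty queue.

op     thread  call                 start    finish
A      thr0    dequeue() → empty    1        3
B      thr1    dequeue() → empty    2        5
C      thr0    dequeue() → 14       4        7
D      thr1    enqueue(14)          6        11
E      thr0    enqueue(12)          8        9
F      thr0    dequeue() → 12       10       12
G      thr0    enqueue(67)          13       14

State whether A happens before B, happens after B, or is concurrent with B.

concurrent

A spans [1,3], B spans [2,5]
the intervals overlap in both directions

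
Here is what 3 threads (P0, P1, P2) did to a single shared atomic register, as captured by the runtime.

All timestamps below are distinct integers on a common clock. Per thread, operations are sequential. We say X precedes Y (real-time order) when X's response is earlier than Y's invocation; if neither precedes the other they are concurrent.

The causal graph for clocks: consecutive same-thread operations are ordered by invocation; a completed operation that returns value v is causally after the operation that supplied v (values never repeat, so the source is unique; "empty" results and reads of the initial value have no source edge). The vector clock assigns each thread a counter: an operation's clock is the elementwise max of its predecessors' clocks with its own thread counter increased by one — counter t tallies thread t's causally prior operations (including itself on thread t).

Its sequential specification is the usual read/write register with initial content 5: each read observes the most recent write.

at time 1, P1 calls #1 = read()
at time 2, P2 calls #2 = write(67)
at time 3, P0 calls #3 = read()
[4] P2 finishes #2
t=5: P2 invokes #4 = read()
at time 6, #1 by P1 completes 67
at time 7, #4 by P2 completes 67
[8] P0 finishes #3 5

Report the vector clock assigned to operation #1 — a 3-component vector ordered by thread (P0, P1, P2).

#2, invoked 2, has no incoming edges; only P2's bump applies → (0, 0, 1)
#3, invoked 3, has no incoming edges; only P0's bump applies → (1, 0, 0)
invoked at 5, #4 merges VC(#2)=(0, 0, 1) and bumps P2's slot → (0, 0, 2)
invoked at 1, #1 merges VC(#2)=(0, 0, 1) and bumps P1's slot → (0, 1, 1)
target: VC(#1) = (0, 1, 1)

(0, 1, 1)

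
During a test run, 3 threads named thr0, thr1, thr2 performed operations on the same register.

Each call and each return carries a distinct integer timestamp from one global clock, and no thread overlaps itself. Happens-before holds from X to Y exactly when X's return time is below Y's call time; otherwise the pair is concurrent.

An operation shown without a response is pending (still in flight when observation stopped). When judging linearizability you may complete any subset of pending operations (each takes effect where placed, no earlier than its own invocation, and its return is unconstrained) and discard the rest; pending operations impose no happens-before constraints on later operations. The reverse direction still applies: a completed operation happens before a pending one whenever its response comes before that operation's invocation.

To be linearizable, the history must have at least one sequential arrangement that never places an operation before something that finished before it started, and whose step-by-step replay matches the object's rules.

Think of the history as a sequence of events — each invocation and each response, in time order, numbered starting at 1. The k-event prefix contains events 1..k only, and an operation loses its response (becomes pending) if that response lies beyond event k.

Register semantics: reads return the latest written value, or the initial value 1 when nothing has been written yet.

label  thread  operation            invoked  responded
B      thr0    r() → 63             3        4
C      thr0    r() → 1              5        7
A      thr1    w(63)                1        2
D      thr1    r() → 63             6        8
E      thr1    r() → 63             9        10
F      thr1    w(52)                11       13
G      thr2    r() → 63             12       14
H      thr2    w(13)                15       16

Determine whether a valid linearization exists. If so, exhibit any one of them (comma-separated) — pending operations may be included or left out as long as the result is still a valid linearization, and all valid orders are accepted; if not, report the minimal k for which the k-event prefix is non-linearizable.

not linearizable — minimal violating prefix: 7 events

through event 6 a valid linearization exists; event 7 (C responding at time 7) ends that
exactly one order of the 3 completed ops respects real time; the register replay fails
no escape via the 1 pending operation (D): every completion choice fails
take A, B, C (pending dropped): step 3 already fails, because C r() → 1 cannot occur there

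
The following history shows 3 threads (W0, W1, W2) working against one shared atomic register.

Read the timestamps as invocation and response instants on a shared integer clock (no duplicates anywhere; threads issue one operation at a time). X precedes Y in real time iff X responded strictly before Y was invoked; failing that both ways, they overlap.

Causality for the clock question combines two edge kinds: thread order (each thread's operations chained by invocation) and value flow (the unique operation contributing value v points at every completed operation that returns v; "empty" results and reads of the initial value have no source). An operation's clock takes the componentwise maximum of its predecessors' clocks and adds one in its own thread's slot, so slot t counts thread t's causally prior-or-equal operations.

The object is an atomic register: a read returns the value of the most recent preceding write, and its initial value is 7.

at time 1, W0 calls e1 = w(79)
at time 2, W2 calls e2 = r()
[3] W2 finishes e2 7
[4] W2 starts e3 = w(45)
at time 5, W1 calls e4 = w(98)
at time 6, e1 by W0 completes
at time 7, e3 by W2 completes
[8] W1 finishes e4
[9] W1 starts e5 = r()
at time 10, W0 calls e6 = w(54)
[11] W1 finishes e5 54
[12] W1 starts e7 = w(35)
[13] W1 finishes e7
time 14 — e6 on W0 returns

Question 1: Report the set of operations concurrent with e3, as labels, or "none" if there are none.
Answer: e1, e4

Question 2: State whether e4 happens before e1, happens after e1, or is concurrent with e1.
Answer: concurrent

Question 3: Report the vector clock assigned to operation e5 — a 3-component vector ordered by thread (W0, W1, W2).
Answer: (2, 2, 0)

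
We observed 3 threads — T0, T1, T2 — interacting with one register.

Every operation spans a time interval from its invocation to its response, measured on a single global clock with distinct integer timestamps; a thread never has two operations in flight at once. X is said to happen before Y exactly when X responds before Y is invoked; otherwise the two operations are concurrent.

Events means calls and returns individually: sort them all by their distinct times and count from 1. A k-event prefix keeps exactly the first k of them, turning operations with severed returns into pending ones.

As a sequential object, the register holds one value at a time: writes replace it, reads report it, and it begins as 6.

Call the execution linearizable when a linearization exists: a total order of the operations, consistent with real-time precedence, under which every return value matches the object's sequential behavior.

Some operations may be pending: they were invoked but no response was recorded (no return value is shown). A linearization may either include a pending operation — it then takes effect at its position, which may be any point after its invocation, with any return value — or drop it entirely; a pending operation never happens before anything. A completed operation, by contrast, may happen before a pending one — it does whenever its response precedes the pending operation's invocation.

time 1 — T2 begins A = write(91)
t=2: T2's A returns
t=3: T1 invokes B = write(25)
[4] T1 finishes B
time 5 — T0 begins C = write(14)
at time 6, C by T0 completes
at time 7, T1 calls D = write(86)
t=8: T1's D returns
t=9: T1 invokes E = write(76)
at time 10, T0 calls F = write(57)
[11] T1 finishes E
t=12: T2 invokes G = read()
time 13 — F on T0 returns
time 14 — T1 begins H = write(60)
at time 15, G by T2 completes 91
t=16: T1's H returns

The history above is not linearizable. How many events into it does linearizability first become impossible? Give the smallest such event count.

15

a valid linearization of events 1..14 exists, for instance A, B, C, D, E, F:
1. A write(91), leaving value 91
2. B write(25), leaving value 25
3. C write(14), leaving value 14
4. D write(86), leaving value 86
5. E write(76), leaving value 76
6. F write(57), leaving value 57
once event 15 joins (G's response, time 15), exhaustive search finds no witness
include/drop combinations of the 1 pending operation (H) were all tried; none helps
take A, B, C, D, E, F, G (pending dropped): step 7 already fails, because G read() → 91 cannot occur there
take A, B, C, D, E, G, F (pending dropped): step 6 already fails, because G read() → 91 cannot occur there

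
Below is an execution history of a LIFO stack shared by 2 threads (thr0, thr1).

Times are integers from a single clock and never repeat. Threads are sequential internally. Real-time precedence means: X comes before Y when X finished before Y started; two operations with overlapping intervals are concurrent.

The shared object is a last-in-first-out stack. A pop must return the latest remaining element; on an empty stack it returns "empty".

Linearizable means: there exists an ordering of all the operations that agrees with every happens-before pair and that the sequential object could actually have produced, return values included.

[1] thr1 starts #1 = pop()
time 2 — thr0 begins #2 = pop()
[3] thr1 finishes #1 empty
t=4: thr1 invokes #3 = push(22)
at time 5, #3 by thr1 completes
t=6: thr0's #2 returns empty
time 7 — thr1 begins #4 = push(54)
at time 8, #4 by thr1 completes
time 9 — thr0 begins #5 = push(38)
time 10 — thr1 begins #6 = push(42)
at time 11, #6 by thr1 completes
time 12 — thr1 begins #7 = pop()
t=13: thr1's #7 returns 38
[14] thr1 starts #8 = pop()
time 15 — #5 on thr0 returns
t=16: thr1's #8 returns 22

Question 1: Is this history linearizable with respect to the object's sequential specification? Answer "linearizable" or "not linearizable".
already the first 16 events (up to #8's response at time 16) admit no linearization; the first 15 still do
no legal order exists: 12 real-time-consistent candidates over 8 completed LIFO stack operations, all rejected
for example #1, #2, #3, #4, #5, #6, #7, #8 fails at step 7: #7 pop() → 38 is not legal there
for example #1, #2, #3, #4, #6, #5, #7, #8 fails at step 8: #8 pop() → 22 is not legal there

not linearizable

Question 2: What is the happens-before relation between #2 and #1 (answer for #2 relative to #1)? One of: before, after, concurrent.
#2 spans [2,6], #1 spans [1,3]
the intervals overlap in both directions

concurrent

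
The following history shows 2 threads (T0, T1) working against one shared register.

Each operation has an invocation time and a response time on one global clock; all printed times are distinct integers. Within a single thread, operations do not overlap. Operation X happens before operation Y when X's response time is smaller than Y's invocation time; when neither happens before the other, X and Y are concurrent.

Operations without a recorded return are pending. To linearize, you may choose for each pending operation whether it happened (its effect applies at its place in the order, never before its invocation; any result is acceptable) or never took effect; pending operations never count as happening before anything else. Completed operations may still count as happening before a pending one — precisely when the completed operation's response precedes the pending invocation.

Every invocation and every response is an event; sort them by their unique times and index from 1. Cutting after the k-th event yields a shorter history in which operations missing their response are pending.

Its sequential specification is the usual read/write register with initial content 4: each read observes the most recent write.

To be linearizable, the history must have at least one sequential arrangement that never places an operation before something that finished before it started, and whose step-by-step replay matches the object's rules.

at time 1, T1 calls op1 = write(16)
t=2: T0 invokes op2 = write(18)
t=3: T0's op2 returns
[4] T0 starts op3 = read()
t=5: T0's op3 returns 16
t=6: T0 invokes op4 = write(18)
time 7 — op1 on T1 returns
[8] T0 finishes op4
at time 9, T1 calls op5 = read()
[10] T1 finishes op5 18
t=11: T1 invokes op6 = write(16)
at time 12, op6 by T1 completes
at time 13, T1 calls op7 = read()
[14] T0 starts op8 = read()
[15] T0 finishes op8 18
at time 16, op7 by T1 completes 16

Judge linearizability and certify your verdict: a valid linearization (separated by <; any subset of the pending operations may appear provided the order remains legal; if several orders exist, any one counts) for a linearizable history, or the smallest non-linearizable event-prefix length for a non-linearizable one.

cut after 14 events: linearizable; cut after 15 events (op8 responds, time 15): not linearizable
real-time-consistent orders of the 7 completed operations: 4 — all fail the register replay
completion choices over the 1 pending operation (op7) were checked; none helps
take op1, op2, op3, op4, op5, op6, op8 (pending dropped): step 3 already fails, because op3 read() → 16 cannot occur there
take op2, op1, op3, op4, op5, op6, op8 (pending dropped): step 7 already fails, because op8 read() → 18 cannot occur there

not linearizable — minimal violating prefix: 15 events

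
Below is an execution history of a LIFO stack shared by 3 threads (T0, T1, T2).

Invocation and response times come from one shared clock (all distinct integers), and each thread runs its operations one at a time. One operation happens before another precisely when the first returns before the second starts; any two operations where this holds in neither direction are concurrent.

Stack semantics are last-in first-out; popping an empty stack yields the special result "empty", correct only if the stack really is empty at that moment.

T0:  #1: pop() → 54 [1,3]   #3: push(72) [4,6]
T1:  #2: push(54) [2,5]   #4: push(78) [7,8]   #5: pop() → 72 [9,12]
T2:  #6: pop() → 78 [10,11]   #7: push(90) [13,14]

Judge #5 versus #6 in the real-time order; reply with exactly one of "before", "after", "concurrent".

#5 spans [9,12], #6 spans [10,11]
the intervals overlap in both directions

concurrent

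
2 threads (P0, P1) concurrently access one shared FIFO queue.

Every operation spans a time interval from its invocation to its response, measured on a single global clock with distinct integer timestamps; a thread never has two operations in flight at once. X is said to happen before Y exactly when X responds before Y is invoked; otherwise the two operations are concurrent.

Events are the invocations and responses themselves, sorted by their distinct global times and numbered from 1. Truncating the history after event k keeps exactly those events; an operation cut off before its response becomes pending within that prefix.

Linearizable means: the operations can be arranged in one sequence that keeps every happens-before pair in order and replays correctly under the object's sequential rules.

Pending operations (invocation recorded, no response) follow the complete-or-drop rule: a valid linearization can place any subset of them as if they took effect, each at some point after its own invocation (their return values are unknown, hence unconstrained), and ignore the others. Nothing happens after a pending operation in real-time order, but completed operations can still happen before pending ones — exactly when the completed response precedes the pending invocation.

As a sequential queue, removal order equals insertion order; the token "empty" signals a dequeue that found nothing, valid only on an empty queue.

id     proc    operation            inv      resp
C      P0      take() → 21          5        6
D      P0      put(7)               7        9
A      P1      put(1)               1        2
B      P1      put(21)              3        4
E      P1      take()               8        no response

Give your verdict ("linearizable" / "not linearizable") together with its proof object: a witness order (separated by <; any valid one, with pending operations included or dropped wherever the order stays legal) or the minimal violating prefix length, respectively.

not linearizable — minimal violating prefix: 6 events

prefix check: 1..5 passes, 1..6 fails once C's time-6 response joins
the completed operations (3 total) allow one real-time order; the FIFO queue replay rejects it
e.g. A, B, C: illegal at step 3, since C take() → 21 cannot apply there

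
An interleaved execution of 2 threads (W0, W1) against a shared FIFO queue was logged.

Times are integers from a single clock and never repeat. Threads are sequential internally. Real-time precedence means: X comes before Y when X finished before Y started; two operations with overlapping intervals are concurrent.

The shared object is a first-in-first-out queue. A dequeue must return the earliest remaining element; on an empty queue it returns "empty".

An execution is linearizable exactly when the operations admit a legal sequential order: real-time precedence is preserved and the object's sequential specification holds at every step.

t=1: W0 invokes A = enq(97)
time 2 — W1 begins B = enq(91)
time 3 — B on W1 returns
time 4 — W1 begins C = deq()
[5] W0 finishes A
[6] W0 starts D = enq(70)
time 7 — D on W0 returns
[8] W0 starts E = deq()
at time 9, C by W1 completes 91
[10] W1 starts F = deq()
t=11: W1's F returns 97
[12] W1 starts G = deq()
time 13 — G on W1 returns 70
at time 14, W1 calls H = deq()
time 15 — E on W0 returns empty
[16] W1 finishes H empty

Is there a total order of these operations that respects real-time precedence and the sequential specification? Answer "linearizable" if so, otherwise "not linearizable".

linearizable

witness order: B, A, C, D, F, G, E, H
after step 1 (B enq(91)): queue <91>
after step 2 (A enq(97)): queue <91,97>
after step 3 (C deq() → 91): queue <97>
after step 4 (D enq(70)): queue <97,70>
after step 5 (F deq() → 97): queue <70>
after step 6 (G deq() → 70): queue <>
after step 7 (E deq() → empty): queue <>
after step 8 (H deq() → empty): queue <>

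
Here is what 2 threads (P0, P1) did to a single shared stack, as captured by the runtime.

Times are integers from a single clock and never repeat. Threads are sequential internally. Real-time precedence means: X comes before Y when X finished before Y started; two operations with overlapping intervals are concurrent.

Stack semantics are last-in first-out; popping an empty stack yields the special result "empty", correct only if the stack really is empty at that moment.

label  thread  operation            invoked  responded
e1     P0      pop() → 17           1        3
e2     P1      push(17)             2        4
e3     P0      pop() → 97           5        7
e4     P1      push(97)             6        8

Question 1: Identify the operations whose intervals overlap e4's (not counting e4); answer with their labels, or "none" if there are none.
Answer: e3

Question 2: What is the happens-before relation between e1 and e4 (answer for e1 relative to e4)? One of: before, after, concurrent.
Answer: before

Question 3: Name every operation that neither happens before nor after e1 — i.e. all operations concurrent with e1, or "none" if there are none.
Answer: e2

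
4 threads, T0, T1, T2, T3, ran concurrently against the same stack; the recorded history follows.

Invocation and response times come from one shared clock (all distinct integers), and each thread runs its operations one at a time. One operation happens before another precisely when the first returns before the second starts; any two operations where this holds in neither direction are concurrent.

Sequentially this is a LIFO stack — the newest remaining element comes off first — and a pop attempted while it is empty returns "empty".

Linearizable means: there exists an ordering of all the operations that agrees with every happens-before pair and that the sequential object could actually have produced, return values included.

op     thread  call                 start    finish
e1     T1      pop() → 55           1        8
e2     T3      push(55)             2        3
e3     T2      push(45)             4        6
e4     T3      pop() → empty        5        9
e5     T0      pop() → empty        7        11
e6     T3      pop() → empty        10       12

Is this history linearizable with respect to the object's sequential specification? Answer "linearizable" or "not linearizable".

not linearizable

prefix check: 1..11 passes, 1..12 fails once e6's time-12 response joins
all 23 real-time-respecting orders fail — 6 completed stack operations, no legal replay
take e1, e2, e3, e4, e5, e6: step 1 already fails, because e1 pop() → 55 cannot occur there
take e1, e2, e3, e4, e6, e5: step 1 already fails, because e1 pop() → 55 cannot occur there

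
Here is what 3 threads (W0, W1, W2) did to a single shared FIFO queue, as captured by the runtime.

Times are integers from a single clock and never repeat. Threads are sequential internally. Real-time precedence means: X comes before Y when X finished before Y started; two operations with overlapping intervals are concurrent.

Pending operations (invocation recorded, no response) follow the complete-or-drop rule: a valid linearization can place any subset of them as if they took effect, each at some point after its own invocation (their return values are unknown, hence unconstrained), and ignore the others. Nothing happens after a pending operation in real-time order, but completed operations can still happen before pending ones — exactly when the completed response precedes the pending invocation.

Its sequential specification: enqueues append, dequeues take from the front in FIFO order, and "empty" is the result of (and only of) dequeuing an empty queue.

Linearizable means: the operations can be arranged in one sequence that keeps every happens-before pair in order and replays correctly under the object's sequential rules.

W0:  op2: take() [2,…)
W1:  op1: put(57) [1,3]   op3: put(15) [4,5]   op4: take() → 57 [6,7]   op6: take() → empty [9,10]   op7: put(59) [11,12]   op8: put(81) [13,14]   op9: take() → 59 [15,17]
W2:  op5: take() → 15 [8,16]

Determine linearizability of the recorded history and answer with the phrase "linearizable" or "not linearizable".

linearizable

a witness: op1, op3, op4, op5, op2, op6, op7, op8, op9
step 1: op1 put(57) — queue <57>
step 2: op3 put(15) — queue <57,15>
step 3: op4 take() → 57 — queue <15>
step 4: op5 take() → 15 — queue <>
step 5: op2 take() (pending, included) — queue <>
step 6: op6 take() → empty — queue <>
step 7: op7 put(59) — queue <59>
step 8: op8 put(81) — queue <59,81>
step 9: op9 take() → 59 — queue <81>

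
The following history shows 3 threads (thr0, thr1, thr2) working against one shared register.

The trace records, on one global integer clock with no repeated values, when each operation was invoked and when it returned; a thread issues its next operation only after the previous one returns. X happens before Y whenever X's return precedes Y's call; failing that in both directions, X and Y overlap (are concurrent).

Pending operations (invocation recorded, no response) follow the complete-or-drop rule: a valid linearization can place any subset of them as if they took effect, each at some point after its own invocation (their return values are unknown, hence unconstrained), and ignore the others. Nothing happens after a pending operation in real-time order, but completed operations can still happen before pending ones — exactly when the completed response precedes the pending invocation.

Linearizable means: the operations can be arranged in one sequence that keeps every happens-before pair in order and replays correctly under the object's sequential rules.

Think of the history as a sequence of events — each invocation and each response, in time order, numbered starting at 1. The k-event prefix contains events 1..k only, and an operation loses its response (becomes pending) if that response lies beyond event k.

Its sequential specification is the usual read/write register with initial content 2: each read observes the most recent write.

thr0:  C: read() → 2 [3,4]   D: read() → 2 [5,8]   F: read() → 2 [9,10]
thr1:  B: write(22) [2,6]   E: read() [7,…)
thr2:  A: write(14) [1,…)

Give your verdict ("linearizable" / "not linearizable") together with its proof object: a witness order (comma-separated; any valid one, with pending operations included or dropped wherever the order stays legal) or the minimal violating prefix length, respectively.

prefix check: 1..9 passes, 1..10 fails once F's time-10 response joins
no legal order exists: 3 real-time-consistent candidates over 4 completed register operations, all rejected
include/drop combinations of the 2 pending operations (A, E) were all tried; none helps
e.g. B, C, D, F (pending dropped): illegal at step 2, since C read() → 2 cannot apply there
e.g. C, B, D, F (pending dropped): illegal at step 3, since D read() → 2 cannot apply there

not linearizable — minimal violating prefix: 10 events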